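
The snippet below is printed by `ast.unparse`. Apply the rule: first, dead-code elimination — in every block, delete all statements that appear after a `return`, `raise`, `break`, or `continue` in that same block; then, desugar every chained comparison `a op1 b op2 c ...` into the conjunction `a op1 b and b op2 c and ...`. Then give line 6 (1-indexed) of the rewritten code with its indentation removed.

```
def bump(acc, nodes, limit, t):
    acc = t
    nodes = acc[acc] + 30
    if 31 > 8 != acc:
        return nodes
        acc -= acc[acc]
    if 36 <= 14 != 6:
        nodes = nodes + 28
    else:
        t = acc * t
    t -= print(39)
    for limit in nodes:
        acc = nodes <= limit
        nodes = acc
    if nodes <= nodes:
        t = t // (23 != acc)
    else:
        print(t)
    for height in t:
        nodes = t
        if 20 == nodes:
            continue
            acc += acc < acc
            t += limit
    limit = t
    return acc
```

Transformed code:
def bump(acc, nodes, limit, t):
    acc = t
    nodes = acc[acc] + 30
    if 31 > 8 and 8 != acc:
        return nodes
    if 36 <= 14 and 14 != 6:
        nodes = nodes + 28
    else:
        t = acc * t
    t -= print(39)
    for limit in nodes:
        acc = nodes <= limit
        nodes = acc
    if nodes <= nodes:
        t = t // (23 != acc)
    else:
        print(t)
    for height in t:
        nodes = t
        if 20 == nodes:
            continue
    limit = t
    return acc

if 36 <= 14 and 14 != 6:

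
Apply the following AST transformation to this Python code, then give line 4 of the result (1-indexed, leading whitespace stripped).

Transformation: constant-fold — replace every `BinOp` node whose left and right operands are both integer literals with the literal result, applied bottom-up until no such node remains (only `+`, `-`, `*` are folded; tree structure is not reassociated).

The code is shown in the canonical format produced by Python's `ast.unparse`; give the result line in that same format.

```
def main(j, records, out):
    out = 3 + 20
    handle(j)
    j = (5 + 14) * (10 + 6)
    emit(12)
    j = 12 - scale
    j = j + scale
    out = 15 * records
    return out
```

j = 304

Transformed code:
def main(j, records, out):
    out = 23
    handle(j)
    j = 304
    emit(12)
    j = 12 - scale
    j = j + scale
    out = 15 * records
    return out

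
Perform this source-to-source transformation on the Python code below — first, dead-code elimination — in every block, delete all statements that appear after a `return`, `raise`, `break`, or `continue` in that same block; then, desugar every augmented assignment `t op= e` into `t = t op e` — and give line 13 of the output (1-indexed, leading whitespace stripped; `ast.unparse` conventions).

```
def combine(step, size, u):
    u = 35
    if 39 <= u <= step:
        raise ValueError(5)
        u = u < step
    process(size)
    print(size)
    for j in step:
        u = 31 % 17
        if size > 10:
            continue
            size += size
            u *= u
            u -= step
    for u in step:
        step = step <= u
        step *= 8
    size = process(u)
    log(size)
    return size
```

step = step * 8

Transformed code:
def combine(step, size, u):
    u = 35
    if 39 <= u <= step:
        raise ValueError(5)
    process(size)
    print(size)
    for j in step:
        u = 31 % 17
        if size > 10:
            continue
    for u in step:
        step = step <= u
        step = step * 8
    size = process(u)
    log(size)
    return size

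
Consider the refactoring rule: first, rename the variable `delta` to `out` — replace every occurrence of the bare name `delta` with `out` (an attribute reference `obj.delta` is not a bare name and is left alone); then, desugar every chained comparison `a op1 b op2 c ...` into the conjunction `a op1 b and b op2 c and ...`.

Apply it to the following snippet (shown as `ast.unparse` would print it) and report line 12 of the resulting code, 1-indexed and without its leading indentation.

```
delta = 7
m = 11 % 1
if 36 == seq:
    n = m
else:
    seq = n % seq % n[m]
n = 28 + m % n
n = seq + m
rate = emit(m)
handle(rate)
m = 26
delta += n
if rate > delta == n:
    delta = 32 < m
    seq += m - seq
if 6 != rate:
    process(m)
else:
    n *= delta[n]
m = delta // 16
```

Transformed code:
out = 7
m = 11 % 1
if 36 == seq:
    n = m
else:
    seq = n % seq % n[m]
n = 28 + m % n
n = seq + m
rate = emit(m)
handle(rate)
m = 26
out += n
if rate > out and out == n:
    out = 32 < m
    seq += m - seq
if 6 != rate:
    process(m)
else:
    n *= out[n]
m = out // 16

out += n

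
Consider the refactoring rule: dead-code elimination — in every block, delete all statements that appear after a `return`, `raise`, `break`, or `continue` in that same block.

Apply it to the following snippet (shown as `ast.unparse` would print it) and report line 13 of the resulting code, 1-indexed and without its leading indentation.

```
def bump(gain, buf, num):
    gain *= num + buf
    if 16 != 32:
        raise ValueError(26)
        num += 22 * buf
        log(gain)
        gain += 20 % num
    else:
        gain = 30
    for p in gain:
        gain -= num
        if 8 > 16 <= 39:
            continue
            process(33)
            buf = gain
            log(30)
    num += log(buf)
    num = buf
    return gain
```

return gain

Transformed code:
def bump(gain, buf, num):
    gain *= num + buf
    if 16 != 32:
        raise ValueError(26)
    else:
        gain = 30
    for p in gain:
        gain -= num
        if 8 > 16 <= 39:
            continue
    num += log(buf)
    num = buf
    return gain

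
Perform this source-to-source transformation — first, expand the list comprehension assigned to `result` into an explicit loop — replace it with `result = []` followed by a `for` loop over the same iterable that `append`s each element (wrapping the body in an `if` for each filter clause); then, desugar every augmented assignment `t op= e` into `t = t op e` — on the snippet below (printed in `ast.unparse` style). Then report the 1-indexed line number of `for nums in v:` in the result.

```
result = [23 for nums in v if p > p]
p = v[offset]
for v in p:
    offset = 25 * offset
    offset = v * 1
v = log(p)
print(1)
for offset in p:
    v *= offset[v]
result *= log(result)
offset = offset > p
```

Transformed code:
result = []
for nums in v:
    if p > p:
        result.append(23)
p = v[offset]
for v in p:
    offset = 25 * offset
    offset = v * 1
v = log(p)
print(1)
for offset in p:
    v = v * offset[v]
result = result * log(result)
offset = offset > p

2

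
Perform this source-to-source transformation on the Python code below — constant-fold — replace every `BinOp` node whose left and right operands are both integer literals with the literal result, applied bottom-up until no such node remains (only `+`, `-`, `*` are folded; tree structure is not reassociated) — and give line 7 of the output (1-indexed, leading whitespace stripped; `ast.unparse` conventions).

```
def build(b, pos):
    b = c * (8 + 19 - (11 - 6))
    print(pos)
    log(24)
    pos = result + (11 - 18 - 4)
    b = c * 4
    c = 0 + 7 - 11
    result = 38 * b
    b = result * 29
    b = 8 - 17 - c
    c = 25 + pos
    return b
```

c = -4

Transformed code:
def build(b, pos):
    b = c * 22
    print(pos)
    log(24)
    pos = result + -11
    b = c * 4
    c = -4
    result = 38 * b
    b = result * 29
    b = -9 - c
    c = 25 + pos
    return b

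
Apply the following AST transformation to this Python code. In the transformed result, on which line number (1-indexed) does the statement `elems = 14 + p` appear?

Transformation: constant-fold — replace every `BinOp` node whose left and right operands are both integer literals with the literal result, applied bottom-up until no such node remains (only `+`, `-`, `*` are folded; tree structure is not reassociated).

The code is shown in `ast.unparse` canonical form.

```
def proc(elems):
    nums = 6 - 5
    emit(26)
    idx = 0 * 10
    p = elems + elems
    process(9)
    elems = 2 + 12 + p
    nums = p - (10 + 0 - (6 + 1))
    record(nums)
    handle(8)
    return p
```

Transformed code:
def proc(elems):
    nums = 1
    emit(26)
    idx = 0
    p = elems + elems
    process(9)
    elems = 14 + p
    nums = p - 3
    record(nums)
    handle(8)
    return p

7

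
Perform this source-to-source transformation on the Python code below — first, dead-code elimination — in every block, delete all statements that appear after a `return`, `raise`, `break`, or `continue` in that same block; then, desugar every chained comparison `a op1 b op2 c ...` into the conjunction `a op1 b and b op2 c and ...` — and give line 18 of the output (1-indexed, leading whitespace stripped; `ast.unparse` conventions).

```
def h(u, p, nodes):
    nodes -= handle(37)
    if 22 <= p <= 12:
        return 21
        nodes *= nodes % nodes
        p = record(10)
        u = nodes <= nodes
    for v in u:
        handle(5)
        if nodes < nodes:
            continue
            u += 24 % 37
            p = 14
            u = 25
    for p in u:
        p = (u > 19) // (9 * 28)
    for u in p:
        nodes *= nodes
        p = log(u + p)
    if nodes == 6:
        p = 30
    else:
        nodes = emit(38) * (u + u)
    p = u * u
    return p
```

Transformed code:
def h(u, p, nodes):
    nodes -= handle(37)
    if 22 <= p and p <= 12:
        return 21
    for v in u:
        handle(5)
        if nodes < nodes:
            continue
    for p in u:
        p = (u > 19) // (9 * 28)
    for u in p:
        nodes *= nodes
        p = log(u + p)
    if nodes == 6:
        p = 30
    else:
        nodes = emit(38) * (u + u)
    p = u * u
    return p

p = u * u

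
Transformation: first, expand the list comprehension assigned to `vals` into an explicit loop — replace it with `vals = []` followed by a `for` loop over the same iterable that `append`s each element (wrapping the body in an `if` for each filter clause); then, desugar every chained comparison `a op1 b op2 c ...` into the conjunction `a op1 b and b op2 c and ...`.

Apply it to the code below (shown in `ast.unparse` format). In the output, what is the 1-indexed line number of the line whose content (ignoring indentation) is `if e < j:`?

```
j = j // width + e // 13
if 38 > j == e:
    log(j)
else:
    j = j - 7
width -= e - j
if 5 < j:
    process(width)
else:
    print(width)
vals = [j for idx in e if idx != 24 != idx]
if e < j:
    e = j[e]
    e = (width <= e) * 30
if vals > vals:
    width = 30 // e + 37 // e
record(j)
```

Transformed code:
j = j // width + e // 13
if 38 > j and j == e:
    log(j)
else:
    j = j - 7
width -= e - j
if 5 < j:
    process(width)
else:
    print(width)
vals = []
for idx in e:
    if idx != 24 and 24 != idx:
        vals.append(j)
if e < j:
    e = j[e]
    e = (width <= e) * 30
if vals > vals:
    width = 30 // e + 37 // e
record(j)

15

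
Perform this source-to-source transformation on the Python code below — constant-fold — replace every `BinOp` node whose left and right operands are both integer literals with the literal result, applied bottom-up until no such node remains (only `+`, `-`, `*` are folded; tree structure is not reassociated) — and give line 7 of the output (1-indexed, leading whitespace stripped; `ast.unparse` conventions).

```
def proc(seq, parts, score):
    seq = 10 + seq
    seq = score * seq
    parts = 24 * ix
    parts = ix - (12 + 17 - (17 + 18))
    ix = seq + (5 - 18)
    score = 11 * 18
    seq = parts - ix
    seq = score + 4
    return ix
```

score = 198

Transformed code:
def proc(seq, parts, score):
    seq = 10 + seq
    seq = score * seq
    parts = 24 * ix
    parts = ix - -6
    ix = seq + -13
    score = 198
    seq = parts - ix
    seq = score + 4
    return ix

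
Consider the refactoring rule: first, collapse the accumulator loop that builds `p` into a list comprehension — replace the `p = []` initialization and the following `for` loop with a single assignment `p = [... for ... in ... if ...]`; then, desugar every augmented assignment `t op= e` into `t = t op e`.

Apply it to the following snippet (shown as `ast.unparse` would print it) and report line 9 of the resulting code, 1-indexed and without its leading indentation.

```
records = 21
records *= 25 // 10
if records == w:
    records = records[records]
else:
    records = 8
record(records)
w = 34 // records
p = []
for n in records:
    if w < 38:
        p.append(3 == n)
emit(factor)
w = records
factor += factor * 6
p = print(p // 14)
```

Transformed code:
records = 21
records = records * (25 // 10)
if records == w:
    records = records[records]
else:
    records = 8
record(records)
w = 34 // records
p = [3 == n for n in records if w < 38]
emit(factor)
w = records
factor = factor + factor * 6
p = print(p // 14)

p = [3 == n for n in records if w < 38]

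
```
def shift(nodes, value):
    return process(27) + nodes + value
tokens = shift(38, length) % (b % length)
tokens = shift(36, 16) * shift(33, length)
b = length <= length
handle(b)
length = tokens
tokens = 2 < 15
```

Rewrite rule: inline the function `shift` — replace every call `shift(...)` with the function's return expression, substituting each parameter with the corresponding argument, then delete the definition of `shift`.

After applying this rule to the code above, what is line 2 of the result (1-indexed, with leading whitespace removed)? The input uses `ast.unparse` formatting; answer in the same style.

tokens = (process(27) + 36 + 16) * (process(27) + 33 + length)

Transformed code:
tokens = (process(27) + 38 + length) % (b % length)
tokens = (process(27) + 36 + 16) * (process(27) + 33 + length)
b = length <= length
handle(b)
length = tokens
tokens = 2 < 15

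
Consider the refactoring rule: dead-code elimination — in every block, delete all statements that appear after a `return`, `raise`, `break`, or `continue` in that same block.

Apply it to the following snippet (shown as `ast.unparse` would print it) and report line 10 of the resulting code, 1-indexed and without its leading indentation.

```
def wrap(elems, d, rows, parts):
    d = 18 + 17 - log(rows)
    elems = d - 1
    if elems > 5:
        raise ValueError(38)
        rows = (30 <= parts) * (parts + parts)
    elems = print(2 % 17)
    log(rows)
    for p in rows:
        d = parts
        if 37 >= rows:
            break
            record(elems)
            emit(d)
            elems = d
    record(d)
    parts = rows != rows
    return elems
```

if 37 >= rows:

Transformed code:
def wrap(elems, d, rows, parts):
    d = 18 + 17 - log(rows)
    elems = d - 1
    if elems > 5:
        raise ValueError(38)
    elems = print(2 % 17)
    log(rows)
    for p in rows:
        d = parts
        if 37 >= rows:
            break
    record(d)
    parts = rows != rows
    return elems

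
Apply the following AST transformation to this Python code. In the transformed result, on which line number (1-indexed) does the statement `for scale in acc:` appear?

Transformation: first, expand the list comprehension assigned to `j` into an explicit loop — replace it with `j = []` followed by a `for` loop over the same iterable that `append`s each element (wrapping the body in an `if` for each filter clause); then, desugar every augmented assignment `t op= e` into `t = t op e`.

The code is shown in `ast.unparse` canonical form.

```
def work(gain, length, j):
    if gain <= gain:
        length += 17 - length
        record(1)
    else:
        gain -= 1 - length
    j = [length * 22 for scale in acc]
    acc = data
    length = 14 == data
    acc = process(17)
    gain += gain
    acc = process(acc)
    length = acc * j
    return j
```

Transformed code:
def work(gain, length, j):
    if gain <= gain:
        length = length + (17 - length)
        record(1)
    else:
        gain = gain - (1 - length)
    j = []
    for scale in acc:
        j.append(length * 22)
    acc = data
    length = 14 == data
    acc = process(17)
    gain = gain + gain
    acc = process(acc)
    length = acc * j
    return j

8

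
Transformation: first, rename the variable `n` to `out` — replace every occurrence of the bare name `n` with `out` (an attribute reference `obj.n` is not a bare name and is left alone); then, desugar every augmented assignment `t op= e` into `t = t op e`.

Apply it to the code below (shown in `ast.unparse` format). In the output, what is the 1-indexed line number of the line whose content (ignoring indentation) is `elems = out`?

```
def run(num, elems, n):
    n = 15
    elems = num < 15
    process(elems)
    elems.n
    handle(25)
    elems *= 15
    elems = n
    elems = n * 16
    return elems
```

Transformed code:
def run(num, elems, out):
    out = 15
    elems = num < 15
    process(elems)
    elems.n
    handle(25)
    elems = elems * 15
    elems = out
    elems = out * 16
    return elems

8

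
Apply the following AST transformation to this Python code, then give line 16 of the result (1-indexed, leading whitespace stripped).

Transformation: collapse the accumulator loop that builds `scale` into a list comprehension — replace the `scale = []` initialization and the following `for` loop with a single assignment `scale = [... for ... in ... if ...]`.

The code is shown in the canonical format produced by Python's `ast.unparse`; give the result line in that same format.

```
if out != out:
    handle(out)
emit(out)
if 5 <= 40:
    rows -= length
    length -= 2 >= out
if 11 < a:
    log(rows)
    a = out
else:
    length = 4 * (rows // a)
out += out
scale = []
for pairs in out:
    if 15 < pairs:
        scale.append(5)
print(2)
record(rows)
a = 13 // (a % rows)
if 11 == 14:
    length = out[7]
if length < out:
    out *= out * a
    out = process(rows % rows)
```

a = 13 // (a % rows)

Transformed code:
if out != out:
    handle(out)
emit(out)
if 5 <= 40:
    rows -= length
    length -= 2 >= out
if 11 < a:
    log(rows)
    a = out
else:
    length = 4 * (rows // a)
out += out
scale = [5 for pairs in out if 15 < pairs]
print(2)
record(rows)
a = 13 // (a % rows)
if 11 == 14:
    length = out[7]
if length < out:
    out *= out * a
    out = process(rows % rows)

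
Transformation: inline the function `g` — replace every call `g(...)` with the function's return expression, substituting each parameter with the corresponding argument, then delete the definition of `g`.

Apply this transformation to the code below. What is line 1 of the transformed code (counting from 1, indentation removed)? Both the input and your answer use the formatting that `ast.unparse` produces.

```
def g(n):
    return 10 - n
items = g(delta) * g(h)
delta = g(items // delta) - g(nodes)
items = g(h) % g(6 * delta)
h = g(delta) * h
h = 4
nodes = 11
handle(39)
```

Transformed code:
items = (10 - delta) * (10 - h)
delta = 10 - items // delta - (10 - nodes)
items = (10 - h) % (10 - 6 * delta)
h = (10 - delta) * h
h = 4
nodes = 11
handle(39)

items = (10 - delta) * (10 - h)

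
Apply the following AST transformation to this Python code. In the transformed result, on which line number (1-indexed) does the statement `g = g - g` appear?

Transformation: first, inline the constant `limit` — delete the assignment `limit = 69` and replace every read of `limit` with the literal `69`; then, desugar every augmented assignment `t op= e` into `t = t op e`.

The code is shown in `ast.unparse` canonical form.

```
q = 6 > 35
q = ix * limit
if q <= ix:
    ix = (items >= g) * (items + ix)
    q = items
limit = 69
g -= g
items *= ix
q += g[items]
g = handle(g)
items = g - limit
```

6

Transformed code:
q = 6 > 35
q = ix * 69
if q <= ix:
    ix = (items >= g) * (items + ix)
    q = items
g = g - g
items = items * ix
q = q + g[items]
g = handle(g)
items = g - 69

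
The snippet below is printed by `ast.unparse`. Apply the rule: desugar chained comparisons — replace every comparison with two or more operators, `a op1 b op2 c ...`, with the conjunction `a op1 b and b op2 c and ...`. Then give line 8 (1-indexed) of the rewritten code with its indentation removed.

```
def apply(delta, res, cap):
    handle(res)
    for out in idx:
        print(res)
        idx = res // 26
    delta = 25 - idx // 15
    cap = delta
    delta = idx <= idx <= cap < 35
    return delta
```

delta = idx <= idx and idx <= cap and (cap < 35)

Transformed code:
def apply(delta, res, cap):
    handle(res)
    for out in idx:
        print(res)
        idx = res // 26
    delta = 25 - idx // 15
    cap = delta
    delta = idx <= idx and idx <= cap and (cap < 35)
    return delta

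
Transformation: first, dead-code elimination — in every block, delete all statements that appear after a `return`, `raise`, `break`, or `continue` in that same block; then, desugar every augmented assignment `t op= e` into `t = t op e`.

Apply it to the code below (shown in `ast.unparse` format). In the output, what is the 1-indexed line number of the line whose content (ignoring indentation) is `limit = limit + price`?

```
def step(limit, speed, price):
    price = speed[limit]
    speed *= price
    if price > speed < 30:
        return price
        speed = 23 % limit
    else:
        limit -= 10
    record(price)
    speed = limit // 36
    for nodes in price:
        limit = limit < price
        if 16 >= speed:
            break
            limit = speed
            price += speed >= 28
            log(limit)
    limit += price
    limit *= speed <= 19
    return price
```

Transformed code:
def step(limit, speed, price):
    price = speed[limit]
    speed = speed * price
    if price > speed < 30:
        return price
    else:
        limit = limit - 10
    record(price)
    speed = limit // 36
    for nodes in price:
        limit = limit < price
        if 16 >= speed:
            break
    limit = limit + price
    limit = limit * (speed <= 19)
    return price

14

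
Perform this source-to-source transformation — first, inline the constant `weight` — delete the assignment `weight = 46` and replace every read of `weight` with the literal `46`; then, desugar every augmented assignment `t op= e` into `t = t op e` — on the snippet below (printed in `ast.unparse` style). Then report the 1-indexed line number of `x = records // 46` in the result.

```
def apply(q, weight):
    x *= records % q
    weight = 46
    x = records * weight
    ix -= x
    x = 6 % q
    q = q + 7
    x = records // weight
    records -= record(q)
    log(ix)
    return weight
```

Transformed code:
def apply(q, weight):
    x = x * (records % q)
    x = records * 46
    ix = ix - x
    x = 6 % q
    q = q + 7
    x = records // 46
    records = records - record(q)
    log(ix)
    return 46

7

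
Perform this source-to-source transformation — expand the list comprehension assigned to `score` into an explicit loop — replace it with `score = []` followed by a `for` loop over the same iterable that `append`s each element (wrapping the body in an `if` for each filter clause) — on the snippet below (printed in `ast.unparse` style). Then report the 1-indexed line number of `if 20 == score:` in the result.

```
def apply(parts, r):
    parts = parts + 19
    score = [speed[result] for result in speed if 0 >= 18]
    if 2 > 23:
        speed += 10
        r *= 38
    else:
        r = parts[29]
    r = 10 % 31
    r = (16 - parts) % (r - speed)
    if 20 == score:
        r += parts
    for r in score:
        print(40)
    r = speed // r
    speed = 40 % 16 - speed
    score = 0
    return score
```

Transformed code:
def apply(parts, r):
    parts = parts + 19
    score = []
    for result in speed:
        if 0 >= 18:
            score.append(speed[result])
    if 2 > 23:
        speed += 10
        r *= 38
    else:
        r = parts[29]
    r = 10 % 31
    r = (16 - parts) % (r - speed)
    if 20 == score:
        r += parts
    for r in score:
        print(40)
    r = speed // r
    speed = 40 % 16 - speed
    score = 0
    return score

14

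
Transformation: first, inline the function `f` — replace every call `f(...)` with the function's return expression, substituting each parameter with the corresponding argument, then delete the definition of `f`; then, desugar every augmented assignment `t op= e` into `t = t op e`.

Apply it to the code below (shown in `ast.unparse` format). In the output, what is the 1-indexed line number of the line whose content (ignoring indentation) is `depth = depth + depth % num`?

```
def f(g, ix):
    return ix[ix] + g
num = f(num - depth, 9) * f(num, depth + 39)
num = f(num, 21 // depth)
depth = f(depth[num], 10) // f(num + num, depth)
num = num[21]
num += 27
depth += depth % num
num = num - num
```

Transformed code:
num = (9[9] + (num - depth)) * ((depth + 39)[depth + 39] + num)
num = (21 // depth)[21 // depth] + num
depth = (10[10] + depth[num]) // (depth[depth] + (num + num))
num = num[21]
num = num + 27
depth = depth + depth % num
num = num - num

6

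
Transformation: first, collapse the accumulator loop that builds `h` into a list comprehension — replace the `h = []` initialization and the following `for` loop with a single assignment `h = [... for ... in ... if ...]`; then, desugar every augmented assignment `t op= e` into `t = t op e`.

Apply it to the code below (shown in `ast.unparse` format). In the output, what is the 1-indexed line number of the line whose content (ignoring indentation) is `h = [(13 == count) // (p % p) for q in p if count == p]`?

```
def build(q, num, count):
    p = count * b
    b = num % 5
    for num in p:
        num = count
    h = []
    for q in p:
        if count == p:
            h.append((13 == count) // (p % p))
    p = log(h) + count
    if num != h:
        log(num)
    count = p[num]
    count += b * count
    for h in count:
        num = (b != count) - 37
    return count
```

Transformed code:
def build(q, num, count):
    p = count * b
    b = num % 5
    for num in p:
        num = count
    h = [(13 == count) // (p % p) for q in p if count == p]
    p = log(h) + count
    if num != h:
        log(num)
    count = p[num]
    count = count + b * count
    for h in count:
        num = (b != count) - 37
    return count

6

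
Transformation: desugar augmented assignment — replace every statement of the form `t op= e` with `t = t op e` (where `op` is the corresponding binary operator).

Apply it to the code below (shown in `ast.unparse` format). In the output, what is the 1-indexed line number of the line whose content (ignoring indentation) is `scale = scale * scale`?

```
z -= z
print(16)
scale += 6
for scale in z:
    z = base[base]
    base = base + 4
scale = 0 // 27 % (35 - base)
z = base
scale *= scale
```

Transformed code:
z = z - z
print(16)
scale = scale + 6
for scale in z:
    z = base[base]
    base = base + 4
scale = 0 // 27 % (35 - base)
z = base
scale = scale * scale

9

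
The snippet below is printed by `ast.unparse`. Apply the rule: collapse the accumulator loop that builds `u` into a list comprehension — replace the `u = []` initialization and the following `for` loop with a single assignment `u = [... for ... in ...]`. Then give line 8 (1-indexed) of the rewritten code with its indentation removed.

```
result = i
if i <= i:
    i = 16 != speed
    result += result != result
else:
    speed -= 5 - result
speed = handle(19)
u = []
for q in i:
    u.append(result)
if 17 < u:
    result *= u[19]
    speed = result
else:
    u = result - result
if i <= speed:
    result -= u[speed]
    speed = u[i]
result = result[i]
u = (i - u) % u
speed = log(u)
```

Transformed code:
result = i
if i <= i:
    i = 16 != speed
    result += result != result
else:
    speed -= 5 - result
speed = handle(19)
u = [result for q in i]
if 17 < u:
    result *= u[19]
    speed = result
else:
    u = result - result
if i <= speed:
    result -= u[speed]
    speed = u[i]
result = result[i]
u = (i - u) % u
speed = log(u)

u = [result for q in i]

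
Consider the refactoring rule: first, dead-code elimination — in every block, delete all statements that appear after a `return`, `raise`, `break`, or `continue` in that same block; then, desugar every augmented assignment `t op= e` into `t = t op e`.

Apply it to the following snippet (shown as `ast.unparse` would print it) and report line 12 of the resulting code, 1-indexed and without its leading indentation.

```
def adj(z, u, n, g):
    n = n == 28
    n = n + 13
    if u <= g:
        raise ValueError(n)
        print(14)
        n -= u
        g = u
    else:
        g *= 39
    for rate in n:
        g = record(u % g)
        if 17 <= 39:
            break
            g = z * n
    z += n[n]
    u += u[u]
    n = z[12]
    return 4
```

z = z + n[n]

Transformed code:
def adj(z, u, n, g):
    n = n == 28
    n = n + 13
    if u <= g:
        raise ValueError(n)
    else:
        g = g * 39
    for rate in n:
        g = record(u % g)
        if 17 <= 39:
            break
    z = z + n[n]
    u = u + u[u]
    n = z[12]
    return 4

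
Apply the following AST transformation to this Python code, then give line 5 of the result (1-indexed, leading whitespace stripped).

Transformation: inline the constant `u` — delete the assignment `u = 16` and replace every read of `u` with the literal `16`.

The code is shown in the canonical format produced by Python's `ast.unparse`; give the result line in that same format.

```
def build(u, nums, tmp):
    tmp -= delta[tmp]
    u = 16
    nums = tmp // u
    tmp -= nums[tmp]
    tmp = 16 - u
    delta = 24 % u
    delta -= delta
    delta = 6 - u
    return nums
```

tmp = 16 - 16

Transformed code:
def build(u, nums, tmp):
    tmp -= delta[tmp]
    nums = tmp // 16
    tmp -= nums[tmp]
    tmp = 16 - 16
    delta = 24 % 16
    delta -= delta
    delta = 6 - 16
    return nums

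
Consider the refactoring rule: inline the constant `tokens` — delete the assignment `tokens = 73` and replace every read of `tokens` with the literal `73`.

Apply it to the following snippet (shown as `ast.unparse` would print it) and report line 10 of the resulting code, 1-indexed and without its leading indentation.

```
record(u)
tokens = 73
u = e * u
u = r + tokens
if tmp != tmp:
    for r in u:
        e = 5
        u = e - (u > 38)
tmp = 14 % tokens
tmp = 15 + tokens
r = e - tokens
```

r = e - 73

Transformed code:
record(u)
u = e * u
u = r + 73
if tmp != tmp:
    for r in u:
        e = 5
        u = e - (u > 38)
tmp = 14 % 73
tmp = 15 + 73
r = e - 73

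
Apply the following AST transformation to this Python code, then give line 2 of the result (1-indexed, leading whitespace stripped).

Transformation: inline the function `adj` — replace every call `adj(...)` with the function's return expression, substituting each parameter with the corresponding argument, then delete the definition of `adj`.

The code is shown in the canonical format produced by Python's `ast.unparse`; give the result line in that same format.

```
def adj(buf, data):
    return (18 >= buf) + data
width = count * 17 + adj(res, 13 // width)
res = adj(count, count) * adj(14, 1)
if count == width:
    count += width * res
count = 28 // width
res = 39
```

res = ((18 >= count) + count) * ((18 >= 14) + 1)

Transformed code:
width = count * 17 + ((18 >= res) + 13 // width)
res = ((18 >= count) + count) * ((18 >= 14) + 1)
if count == width:
    count += width * res
count = 28 // width
res = 39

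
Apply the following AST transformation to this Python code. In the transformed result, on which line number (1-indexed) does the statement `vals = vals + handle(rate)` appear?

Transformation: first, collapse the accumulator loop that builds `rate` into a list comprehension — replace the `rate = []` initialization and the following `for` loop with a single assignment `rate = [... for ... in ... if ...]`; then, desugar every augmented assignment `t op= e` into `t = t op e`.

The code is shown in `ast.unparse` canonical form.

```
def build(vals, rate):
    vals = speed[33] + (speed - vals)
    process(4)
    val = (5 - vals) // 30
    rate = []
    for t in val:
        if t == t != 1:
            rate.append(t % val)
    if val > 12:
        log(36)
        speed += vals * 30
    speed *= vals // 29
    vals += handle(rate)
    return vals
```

Transformed code:
def build(vals, rate):
    vals = speed[33] + (speed - vals)
    process(4)
    val = (5 - vals) // 30
    rate = [t % val for t in val if t == t != 1]
    if val > 12:
        log(36)
        speed = speed + vals * 30
    speed = speed * (vals // 29)
    vals = vals + handle(rate)
    return vals

10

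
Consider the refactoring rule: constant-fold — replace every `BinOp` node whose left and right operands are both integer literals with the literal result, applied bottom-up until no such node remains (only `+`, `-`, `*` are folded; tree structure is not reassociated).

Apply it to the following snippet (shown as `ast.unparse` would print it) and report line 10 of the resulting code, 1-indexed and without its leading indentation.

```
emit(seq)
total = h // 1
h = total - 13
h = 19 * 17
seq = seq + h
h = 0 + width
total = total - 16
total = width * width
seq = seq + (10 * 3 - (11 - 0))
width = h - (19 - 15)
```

Transformed code:
emit(seq)
total = h // 1
h = total - 13
h = 323
seq = seq + h
h = 0 + width
total = total - 16
total = width * width
seq = seq + 19
width = h - 4

width = h - 4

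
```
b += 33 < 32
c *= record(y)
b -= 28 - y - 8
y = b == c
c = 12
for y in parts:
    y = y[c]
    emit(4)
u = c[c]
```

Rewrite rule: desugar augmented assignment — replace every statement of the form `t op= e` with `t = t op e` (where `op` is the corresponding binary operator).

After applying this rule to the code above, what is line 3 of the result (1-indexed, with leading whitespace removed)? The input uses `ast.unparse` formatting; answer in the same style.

Transformed code:
b = b + (33 < 32)
c = c * record(y)
b = b - (28 - y - 8)
y = b == c
c = 12
for y in parts:
    y = y[c]
    emit(4)
u = c[c]

b = b - (28 - y - 8)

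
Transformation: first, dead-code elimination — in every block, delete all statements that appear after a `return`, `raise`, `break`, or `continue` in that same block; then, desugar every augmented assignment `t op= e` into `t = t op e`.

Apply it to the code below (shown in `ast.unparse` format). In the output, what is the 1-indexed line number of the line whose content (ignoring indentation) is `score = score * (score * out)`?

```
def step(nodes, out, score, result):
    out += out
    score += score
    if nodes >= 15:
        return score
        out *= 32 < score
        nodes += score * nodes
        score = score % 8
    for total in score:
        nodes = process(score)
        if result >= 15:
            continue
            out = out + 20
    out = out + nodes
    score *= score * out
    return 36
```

11

Transformed code:
def step(nodes, out, score, result):
    out = out + out
    score = score + score
    if nodes >= 15:
        return score
    for total in score:
        nodes = process(score)
        if result >= 15:
            continue
    out = out + nodes
    score = score * (score * out)
    return 36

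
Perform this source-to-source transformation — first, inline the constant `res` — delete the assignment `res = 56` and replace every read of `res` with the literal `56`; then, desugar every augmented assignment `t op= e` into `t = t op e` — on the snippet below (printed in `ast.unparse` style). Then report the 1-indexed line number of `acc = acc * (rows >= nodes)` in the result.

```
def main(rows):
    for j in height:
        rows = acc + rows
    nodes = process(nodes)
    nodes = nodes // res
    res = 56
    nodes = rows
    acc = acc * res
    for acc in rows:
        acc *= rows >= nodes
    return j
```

9

Transformed code:
def main(rows):
    for j in height:
        rows = acc + rows
    nodes = process(nodes)
    nodes = nodes // 56
    nodes = rows
    acc = acc * 56
    for acc in rows:
        acc = acc * (rows >= nodes)
    return j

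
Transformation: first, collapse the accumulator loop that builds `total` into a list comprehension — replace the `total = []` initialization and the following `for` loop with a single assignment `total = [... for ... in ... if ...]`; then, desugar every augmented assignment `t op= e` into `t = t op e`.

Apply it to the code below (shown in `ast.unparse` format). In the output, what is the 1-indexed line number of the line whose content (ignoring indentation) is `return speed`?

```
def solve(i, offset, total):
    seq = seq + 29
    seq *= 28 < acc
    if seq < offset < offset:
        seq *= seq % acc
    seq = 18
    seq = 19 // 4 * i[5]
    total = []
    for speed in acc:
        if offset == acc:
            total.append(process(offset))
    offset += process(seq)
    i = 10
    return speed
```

11

Transformed code:
def solve(i, offset, total):
    seq = seq + 29
    seq = seq * (28 < acc)
    if seq < offset < offset:
        seq = seq * (seq % acc)
    seq = 18
    seq = 19 // 4 * i[5]
    total = [process(offset) for speed in acc if offset == acc]
    offset = offset + process(seq)
    i = 10
    return speed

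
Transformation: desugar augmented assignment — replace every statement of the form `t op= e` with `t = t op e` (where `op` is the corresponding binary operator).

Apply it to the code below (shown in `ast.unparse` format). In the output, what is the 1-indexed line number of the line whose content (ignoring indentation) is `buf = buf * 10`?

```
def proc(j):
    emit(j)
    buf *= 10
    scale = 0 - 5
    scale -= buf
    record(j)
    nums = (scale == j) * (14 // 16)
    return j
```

3

Transformed code:
def proc(j):
    emit(j)
    buf = buf * 10
    scale = 0 - 5
    scale = scale - buf
    record(j)
    nums = (scale == j) * (14 // 16)
    return j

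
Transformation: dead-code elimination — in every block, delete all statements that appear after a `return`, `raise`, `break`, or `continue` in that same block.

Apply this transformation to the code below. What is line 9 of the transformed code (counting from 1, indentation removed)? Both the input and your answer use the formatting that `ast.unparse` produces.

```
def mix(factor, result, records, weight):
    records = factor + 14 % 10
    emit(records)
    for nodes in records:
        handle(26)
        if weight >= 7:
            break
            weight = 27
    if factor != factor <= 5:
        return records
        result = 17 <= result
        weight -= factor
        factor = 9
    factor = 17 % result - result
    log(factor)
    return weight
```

return records

Transformed code:
def mix(factor, result, records, weight):
    records = factor + 14 % 10
    emit(records)
    for nodes in records:
        handle(26)
        if weight >= 7:
            break
    if factor != factor <= 5:
        return records
    factor = 17 % result - result
    log(factor)
    return weight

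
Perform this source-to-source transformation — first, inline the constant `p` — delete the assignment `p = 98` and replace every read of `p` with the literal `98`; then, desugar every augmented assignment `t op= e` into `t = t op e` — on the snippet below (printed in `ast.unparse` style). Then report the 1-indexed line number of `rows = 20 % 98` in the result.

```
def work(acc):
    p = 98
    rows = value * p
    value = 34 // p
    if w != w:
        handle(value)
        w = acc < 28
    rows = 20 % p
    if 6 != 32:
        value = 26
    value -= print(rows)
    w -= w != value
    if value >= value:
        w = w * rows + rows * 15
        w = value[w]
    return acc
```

7

Transformed code:
def work(acc):
    rows = value * 98
    value = 34 // 98
    if w != w:
        handle(value)
        w = acc < 28
    rows = 20 % 98
    if 6 != 32:
        value = 26
    value = value - print(rows)
    w = w - (w != value)
    if value >= value:
        w = w * rows + rows * 15
        w = value[w]
    return acc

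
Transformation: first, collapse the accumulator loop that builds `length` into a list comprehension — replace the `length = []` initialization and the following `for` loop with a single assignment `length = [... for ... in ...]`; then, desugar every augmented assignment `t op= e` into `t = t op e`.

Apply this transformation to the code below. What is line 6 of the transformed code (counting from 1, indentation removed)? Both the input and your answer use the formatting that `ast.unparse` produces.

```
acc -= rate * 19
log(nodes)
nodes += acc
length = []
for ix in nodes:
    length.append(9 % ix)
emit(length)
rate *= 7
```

rate = rate * 7

Transformed code:
acc = acc - rate * 19
log(nodes)
nodes = nodes + acc
length = [9 % ix for ix in nodes]
emit(length)
rate = rate * 7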